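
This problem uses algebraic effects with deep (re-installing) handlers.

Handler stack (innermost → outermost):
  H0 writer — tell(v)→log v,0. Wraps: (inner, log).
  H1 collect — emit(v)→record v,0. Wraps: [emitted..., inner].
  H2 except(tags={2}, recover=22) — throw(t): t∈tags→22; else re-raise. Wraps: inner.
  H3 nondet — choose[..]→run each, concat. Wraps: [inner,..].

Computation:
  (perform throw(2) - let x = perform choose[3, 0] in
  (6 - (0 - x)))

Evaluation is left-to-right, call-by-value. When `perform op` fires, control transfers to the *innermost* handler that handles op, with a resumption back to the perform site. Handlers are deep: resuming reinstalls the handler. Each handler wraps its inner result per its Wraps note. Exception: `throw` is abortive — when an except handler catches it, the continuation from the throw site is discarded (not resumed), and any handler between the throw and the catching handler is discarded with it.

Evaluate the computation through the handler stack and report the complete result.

Answer: [22]

Working:
throw(2) @ H2 caught ⇒ 22
H3 returns [22]
= [22]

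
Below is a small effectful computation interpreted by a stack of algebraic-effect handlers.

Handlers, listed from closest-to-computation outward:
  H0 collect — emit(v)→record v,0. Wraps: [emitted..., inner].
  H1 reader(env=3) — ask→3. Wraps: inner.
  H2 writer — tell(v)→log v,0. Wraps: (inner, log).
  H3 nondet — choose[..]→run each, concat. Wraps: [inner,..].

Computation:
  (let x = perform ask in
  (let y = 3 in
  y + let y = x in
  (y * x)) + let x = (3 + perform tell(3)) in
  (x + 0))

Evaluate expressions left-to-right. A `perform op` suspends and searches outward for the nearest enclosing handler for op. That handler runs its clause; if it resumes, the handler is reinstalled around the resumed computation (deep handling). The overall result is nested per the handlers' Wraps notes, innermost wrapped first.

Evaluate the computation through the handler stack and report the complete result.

Evaluation trace:
ask @ H1 ⇒ 3
tell(3) @ H2 ⇒ log+=3
H0 returns [15]
H1 returns [15]
H2 returns ([15], (3))
H3 returns [([15], (3))]
= [([15], (3))]

Answer: [([15], (3))]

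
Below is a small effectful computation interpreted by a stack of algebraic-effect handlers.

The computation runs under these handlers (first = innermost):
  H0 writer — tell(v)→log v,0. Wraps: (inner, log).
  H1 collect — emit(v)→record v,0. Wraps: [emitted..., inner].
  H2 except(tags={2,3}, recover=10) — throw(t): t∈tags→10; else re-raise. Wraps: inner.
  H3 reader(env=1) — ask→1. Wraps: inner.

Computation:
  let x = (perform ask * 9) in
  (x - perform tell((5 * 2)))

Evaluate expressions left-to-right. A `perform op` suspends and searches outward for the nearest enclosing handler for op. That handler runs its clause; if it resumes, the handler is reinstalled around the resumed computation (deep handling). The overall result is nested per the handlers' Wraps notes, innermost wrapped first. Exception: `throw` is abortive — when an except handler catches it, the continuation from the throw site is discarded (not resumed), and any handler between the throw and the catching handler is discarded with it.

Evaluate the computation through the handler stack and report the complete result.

Working:
ask @ H3 ⇒ 1
tell(10) @ H0 ⇒ log+=10
H0 returns (9, (10))
H1 returns [(9, (10))]
H2 returns [(9, (10))]
H3 returns [(9, (10))]
= [(9, (10))]

Answer: [(9, (10))]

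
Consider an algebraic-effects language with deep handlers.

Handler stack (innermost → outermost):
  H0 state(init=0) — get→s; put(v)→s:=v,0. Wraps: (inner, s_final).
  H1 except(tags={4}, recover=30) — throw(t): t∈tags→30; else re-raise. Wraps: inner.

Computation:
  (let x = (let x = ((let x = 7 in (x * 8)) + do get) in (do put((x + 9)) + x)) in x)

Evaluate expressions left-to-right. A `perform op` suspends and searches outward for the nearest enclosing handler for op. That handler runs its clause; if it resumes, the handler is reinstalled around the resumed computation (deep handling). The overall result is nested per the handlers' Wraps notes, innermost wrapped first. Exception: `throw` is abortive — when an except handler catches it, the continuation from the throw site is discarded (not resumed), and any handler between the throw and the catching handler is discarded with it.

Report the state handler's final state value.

Answer: 65

Evaluation trace:
get @ H0 ⇒ 0
put(65) @ H0 ⇒ s:=65
H0 returns (56, 65)
H1 returns (56, 65)
= (56, 65)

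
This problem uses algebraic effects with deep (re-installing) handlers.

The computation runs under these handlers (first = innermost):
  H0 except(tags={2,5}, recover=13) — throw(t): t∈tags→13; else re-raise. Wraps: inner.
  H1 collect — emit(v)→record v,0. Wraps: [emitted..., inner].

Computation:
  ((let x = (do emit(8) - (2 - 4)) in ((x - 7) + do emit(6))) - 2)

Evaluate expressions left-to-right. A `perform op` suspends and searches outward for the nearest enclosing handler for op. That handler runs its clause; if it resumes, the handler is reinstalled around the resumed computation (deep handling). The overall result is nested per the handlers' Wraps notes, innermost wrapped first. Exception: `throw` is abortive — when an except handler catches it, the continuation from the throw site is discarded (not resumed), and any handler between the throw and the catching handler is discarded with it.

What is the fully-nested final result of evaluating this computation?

Answer: [8, 6, -7]

Working:
emit(8) @ H1 ⇒ out+=8
emit(6) @ H1 ⇒ out+=6
H0 returns -7
H1 returns [8, 6, -7]
= [8, 6, -7]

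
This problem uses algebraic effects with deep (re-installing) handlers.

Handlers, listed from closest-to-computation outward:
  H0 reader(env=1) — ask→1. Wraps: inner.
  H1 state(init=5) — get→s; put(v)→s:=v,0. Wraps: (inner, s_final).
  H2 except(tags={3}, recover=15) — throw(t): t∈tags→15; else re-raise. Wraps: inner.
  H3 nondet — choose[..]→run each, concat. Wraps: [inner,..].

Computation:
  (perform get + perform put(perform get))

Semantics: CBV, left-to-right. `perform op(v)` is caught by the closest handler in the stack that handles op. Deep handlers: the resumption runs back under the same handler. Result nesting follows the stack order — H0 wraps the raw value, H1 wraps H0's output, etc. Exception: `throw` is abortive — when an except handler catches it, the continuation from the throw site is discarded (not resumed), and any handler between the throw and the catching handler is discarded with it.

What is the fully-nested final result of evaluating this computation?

Step-by-step:
get @ H1 ⇒ 5
get @ H1 ⇒ 5
put(5) @ H1 ⇒ s:=5
H0 returns 5
H1 returns (5, 5)
H2 returns (5, 5)
H3 returns [(5, 5)]
= [(5, 5)]

Answer: [(5, 5)]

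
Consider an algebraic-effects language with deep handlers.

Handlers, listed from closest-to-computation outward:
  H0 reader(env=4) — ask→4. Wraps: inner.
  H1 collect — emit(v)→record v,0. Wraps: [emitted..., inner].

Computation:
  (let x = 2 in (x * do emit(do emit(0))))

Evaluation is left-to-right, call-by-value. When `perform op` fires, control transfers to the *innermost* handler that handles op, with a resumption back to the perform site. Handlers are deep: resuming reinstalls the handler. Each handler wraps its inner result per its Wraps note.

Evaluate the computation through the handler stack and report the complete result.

Step-by-step:
emit(0) @ H1 ⇒ out+=0
emit(0) @ H1 ⇒ out+=0
H0 returns 0
H1 returns [0, 0, 0]
= [0, 0, 0]

Answer: [0, 0, 0]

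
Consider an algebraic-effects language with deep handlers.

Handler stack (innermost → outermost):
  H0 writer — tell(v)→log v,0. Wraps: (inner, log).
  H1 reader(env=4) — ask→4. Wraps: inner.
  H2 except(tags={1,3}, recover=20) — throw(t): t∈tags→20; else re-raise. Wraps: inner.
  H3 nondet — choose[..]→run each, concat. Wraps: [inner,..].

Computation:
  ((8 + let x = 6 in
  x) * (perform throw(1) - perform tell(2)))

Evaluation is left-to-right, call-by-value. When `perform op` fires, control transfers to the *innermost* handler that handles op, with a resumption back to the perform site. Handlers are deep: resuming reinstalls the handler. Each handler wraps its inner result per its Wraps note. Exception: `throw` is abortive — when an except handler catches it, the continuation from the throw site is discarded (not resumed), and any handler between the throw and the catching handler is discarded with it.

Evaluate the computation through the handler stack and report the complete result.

Evaluation trace:
throw(1) @ H2 caught ⇒ 20
H3 returns [20]
= [20]

Answer: [20]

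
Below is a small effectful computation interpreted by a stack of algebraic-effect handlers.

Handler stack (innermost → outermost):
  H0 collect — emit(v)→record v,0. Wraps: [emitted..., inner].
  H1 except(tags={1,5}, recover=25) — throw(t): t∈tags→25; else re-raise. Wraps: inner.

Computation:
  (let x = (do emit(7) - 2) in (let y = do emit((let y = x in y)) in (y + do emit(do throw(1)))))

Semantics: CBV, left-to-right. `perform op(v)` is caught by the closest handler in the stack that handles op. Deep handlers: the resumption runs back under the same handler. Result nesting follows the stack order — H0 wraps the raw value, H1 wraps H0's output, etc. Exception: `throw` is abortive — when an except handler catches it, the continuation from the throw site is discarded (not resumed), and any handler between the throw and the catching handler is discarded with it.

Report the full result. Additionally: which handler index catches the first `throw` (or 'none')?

Step-by-step:
emit(7) @ H0 ⇒ out+=7
emit(-2) @ H0 ⇒ out+=-2
throw(1) @ H1 caught ⇒ 25
= 25

Answer: 25 ; first throw caught by: H1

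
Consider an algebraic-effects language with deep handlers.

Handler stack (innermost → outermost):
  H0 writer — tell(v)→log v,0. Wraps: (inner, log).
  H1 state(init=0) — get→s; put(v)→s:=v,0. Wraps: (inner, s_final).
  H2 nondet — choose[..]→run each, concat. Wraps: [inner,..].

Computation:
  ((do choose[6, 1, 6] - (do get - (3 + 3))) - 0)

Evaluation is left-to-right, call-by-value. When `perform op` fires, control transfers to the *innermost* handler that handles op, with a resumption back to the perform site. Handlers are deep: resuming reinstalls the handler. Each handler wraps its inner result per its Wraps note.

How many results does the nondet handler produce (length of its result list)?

Working:
choose[6, 1, 6] @ H2
  branch[0] choose=6:
    get @ H1 ⇒ 0
    H0 returns (12, ())
    H1 returns ((12, ()), 0)
    H2 returns [((12, ()), 0)]
  branch[1] choose=1:
    get @ H1 ⇒ 0
    H0 returns (7, ())
    H1 returns ((7, ()), 0)
    H2 returns [((7, ()), 0)]
  branch[2] choose=6:
    get @ H1 ⇒ 0
    H0 returns (12, ())
    H1 returns ((12, ()), 0)
    H2 returns [((12, ()), 0)]
= [((12, ()), 0), ((7, ()), 0), ((12, ()), 0)]

Answer: 3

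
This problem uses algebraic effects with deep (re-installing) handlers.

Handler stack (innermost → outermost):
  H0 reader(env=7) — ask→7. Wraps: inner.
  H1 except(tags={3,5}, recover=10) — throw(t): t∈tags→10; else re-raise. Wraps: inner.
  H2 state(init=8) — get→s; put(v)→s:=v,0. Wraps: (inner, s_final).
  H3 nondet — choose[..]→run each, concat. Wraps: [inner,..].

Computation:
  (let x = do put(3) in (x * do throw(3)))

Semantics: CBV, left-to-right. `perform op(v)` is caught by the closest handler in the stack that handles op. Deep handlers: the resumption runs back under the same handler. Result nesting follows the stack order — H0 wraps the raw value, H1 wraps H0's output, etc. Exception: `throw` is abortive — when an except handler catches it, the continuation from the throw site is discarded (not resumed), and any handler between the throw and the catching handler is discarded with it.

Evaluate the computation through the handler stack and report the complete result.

Step-by-step:
put(3) @ H2 ⇒ s:=3
throw(3) @ H1 caught ⇒ 10
H2 returns (10, 3)
H3 returns [(10, 3)]
= [(10, 3)]

Answer: [(10, 3)]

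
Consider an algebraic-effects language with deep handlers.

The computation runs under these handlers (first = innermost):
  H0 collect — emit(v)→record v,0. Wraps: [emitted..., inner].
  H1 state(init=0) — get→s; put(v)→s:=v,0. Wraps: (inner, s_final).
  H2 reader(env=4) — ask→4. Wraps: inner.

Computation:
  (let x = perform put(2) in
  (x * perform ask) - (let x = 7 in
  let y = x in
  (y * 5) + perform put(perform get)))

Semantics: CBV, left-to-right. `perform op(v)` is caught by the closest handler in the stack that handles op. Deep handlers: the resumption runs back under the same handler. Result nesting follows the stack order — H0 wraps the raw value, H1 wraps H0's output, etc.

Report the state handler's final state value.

Step-by-step:
put(2) @ H1 ⇒ s:=2
ask @ H2 ⇒ 4
get @ H1 ⇒ 2
put(2) @ H1 ⇒ s:=2
H0 returns [-35]
H1 returns ([-35], 2)
H2 returns ([-35], 2)
= ([-35], 2)

Answer: 2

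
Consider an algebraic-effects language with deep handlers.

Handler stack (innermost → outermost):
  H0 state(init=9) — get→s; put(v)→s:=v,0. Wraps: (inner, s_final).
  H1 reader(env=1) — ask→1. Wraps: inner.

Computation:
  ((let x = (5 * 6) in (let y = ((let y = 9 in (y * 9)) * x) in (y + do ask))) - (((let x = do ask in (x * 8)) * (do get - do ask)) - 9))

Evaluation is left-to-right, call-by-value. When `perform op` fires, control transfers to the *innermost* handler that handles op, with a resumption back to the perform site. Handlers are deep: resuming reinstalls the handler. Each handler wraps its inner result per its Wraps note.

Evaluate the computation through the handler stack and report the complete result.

Answer: (2376, 9)

Working:
ask @ H1 ⇒ 1
ask @ H1 ⇒ 1
get @ H0 ⇒ 9
ask @ H1 ⇒ 1
H0 returns (2376, 9)
H1 returns (2376, 9)
= (2376, 9)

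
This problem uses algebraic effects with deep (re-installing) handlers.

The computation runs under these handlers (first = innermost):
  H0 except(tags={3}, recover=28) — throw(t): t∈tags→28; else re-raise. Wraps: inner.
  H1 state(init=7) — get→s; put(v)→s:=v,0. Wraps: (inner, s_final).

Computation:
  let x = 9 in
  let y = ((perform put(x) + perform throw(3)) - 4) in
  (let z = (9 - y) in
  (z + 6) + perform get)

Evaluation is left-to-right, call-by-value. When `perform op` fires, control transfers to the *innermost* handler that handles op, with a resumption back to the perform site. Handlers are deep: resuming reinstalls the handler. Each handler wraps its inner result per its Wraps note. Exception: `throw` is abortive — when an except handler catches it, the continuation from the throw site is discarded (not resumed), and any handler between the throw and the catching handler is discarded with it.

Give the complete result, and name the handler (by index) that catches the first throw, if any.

Step-by-step:
put(9) @ H1 ⇒ s:=9
throw(3) @ H0 caught ⇒ 28
H1 returns (28, 9)
= (28, 9)

Answer: (28, 9) ; first throw caught by: H0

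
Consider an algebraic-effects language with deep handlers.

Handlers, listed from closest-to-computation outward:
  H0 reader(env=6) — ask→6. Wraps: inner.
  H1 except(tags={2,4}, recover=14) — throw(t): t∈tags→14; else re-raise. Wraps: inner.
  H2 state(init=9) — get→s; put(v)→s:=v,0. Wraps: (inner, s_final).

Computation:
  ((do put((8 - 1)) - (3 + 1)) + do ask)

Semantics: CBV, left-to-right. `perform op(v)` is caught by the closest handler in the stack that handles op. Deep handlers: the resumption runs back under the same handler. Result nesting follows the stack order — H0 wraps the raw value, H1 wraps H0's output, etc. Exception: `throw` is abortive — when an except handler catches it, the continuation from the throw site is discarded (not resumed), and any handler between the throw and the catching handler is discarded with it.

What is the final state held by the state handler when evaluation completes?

Step-by-step:
put(7) @ H2 ⇒ s:=7
ask @ H0 ⇒ 6
H0 returns 2
H1 returns 2
H2 returns (2, 7)
= (2, 7)

Answer: 7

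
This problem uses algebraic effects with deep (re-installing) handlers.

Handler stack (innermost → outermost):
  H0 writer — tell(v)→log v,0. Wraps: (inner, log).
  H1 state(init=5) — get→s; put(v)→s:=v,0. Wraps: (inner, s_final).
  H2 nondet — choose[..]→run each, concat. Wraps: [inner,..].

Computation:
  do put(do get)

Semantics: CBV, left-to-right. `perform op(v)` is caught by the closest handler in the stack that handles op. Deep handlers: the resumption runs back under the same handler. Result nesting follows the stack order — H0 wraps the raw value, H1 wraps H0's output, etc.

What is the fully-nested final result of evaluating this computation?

Working:
get @ H1 ⇒ 5
put(5) @ H1 ⇒ s:=5
H0 returns (0, ())
H1 returns ((0, ()), 5)
H2 returns [((0, ()), 5)]
= [((0, ()), 5)]

Answer: [((0, ()), 5)]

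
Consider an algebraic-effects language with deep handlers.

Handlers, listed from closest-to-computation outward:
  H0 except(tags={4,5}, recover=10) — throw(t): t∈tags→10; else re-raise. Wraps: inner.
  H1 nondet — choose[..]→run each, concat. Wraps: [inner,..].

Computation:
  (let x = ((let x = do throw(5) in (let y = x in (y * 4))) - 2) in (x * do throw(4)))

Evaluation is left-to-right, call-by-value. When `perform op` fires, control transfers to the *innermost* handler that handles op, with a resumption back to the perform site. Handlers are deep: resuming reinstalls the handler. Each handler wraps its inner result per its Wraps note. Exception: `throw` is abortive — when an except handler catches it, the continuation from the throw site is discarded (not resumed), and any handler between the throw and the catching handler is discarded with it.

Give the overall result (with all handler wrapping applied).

Answer: [10]

Evaluation trace:
throw(5) @ H0 caught ⇒ 10
H1 returns [10]
= [10]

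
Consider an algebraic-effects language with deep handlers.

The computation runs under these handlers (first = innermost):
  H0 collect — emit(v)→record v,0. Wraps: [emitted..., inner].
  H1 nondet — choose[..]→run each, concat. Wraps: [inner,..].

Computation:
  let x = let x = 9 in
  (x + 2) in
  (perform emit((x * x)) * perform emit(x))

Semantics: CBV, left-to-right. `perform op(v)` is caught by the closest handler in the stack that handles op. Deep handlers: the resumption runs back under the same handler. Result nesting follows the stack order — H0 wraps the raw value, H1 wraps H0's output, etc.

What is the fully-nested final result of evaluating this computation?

Step-by-step:
emit(121) @ H0 ⇒ out+=121
emit(11) @ H0 ⇒ out+=11
H0 returns [121, 11, 0]
H1 returns [[121, 11, 0]]
= [[121, 11, 0]]

Answer: [[121, 11, 0]]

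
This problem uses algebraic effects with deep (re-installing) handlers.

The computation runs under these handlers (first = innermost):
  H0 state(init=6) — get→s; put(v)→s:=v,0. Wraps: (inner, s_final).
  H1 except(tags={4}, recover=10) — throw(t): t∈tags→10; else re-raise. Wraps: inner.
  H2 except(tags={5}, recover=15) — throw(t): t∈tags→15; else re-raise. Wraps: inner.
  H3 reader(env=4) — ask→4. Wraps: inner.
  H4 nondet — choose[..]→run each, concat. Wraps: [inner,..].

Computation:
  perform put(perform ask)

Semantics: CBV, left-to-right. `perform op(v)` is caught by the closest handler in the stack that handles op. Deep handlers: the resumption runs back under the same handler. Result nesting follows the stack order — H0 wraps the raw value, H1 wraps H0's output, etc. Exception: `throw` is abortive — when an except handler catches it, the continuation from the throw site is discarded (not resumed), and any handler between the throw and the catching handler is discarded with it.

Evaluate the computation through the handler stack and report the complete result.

Answer: [(0, 4)]

Step-by-step:
ask @ H3 ⇒ 4
put(4) @ H0 ⇒ s:=4
H0 returns (0, 4)
H1 returns (0, 4)
H2 returns (0, 4)
H3 returns (0, 4)
H4 returns [(0, 4)]
= [(0, 4)]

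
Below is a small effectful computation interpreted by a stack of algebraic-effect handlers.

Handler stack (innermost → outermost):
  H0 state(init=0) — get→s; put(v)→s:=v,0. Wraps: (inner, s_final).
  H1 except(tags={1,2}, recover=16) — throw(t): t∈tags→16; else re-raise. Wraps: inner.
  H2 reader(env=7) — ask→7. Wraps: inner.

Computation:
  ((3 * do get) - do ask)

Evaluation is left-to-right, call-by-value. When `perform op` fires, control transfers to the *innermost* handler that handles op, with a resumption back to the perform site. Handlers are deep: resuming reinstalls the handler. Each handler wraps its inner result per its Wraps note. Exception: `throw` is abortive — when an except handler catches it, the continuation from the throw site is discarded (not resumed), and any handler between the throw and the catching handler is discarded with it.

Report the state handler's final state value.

Evaluation trace:
get @ H0 ⇒ 0
ask @ H2 ⇒ 7
H0 returns (-7, 0)
H1 returns (-7, 0)
H2 returns (-7, 0)
= (-7, 0)

Answer: 0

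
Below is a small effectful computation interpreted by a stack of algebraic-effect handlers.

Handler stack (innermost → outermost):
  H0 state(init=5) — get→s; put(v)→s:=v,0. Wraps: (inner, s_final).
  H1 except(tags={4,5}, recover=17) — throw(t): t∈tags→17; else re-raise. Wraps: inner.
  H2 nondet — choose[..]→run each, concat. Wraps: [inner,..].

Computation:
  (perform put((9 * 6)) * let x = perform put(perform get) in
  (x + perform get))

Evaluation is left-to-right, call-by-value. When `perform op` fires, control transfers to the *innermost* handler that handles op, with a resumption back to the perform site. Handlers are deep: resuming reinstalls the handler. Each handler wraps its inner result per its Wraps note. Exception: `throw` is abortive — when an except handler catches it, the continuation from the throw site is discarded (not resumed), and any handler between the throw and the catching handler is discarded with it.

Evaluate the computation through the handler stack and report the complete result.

Step-by-step:
put(54) @ H0 ⇒ s:=54
get @ H0 ⇒ 54
put(54) @ H0 ⇒ s:=54
get @ H0 ⇒ 54
H0 returns (0, 54)
H1 returns (0, 54)
H2 returns [(0, 54)]
= [(0, 54)]

Answer: [(0, 54)]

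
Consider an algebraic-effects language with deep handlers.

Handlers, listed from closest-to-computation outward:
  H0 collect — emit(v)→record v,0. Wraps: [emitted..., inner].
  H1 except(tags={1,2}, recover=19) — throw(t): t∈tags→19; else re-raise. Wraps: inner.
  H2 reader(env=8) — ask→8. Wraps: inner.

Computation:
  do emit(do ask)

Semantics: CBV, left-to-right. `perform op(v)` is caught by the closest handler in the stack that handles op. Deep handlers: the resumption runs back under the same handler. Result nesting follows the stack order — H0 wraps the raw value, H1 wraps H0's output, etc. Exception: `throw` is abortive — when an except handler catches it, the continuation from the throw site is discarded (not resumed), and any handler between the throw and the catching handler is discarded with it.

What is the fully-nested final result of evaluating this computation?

Evaluation trace:
ask @ H2 ⇒ 8
emit(8) @ H0 ⇒ out+=8
H0 returns [8, 0]
H1 returns [8, 0]
H2 returns [8, 0]
= [8, 0]

Answer: [8, 0]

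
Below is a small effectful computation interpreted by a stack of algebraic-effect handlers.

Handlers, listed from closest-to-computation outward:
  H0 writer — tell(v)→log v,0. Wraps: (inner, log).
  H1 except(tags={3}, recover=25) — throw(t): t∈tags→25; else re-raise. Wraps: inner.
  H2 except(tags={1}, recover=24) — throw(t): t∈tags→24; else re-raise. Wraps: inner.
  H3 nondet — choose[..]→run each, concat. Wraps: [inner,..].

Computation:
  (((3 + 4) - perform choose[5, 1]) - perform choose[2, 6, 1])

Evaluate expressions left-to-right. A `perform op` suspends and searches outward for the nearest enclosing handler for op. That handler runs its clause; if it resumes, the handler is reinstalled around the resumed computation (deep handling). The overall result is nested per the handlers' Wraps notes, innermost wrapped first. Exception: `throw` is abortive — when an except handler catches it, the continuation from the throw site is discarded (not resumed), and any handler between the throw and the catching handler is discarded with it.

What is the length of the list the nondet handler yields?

Answer: 6

Step-by-step:
choose[5, 1] @ H3
  branch[0] choose=5:
    choose[2, 6, 1] @ H3
      branch[0] choose=2:
        H0 returns (0, ())
        H1 returns (0, ())
        H2 returns (0, ())
        H3 returns [(0, ())]
      branch[1] choose=6:
        H0 returns (-4, ())
        H1 returns (-4, ())
        H2 returns (-4, ())
        H3 returns [(-4, ())]
      branch[2] choose=1:
        H0 returns (1, ())
        H1 returns (1, ())
        H2 returns (1, ())
        H3 returns [(1, ())]
  branch[1] choose=1:
    choose[2, 6, 1] @ H3
      branch[0] choose=2:
        H0 returns (4, ())
        H1 returns (4, ())
        H2 returns (4, ())
        H3 returns [(4, ())]
      branch[1] choose=6:
        H0 returns (0, ())
        H1 returns (0, ())
        H2 returns (0, ())
        H3 returns [(0, ())]
      branch[2] choose=1:
        H0 returns (5, ())
        H1 returns (5, ())
        H2 returns (5, ())
        H3 returns [(5, ())]
= [(0, ()), (-4, ()), (1, ()), (4, ()), (0, ()), (5, ())]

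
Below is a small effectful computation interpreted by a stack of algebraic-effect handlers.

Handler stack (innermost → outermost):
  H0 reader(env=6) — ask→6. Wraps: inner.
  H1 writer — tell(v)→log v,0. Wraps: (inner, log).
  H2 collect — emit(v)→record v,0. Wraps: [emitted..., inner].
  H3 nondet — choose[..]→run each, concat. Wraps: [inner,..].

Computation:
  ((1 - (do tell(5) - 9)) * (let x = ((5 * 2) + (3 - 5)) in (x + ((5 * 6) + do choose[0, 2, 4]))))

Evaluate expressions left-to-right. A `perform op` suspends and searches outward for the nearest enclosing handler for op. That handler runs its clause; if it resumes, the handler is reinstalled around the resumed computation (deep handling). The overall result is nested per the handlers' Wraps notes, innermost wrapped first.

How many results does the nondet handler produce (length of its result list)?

Evaluation trace:
tell(5) @ H1 ⇒ log+=5
choose[0, 2, 4] @ H3
  branch[0] choose=0:
    H0 returns 380
    H1 returns (380, (5))
    H2 returns [(380, (5))]
    H3 returns [[(380, (5))]]
  branch[1] choose=2:
    H0 returns 400
    H1 returns (400, (5))
    H2 returns [(400, (5))]
    H3 returns [[(400, (5))]]
  branch[2] choose=4:
    H0 returns 420
    H1 returns (420, (5))
    H2 returns [(420, (5))]
    H3 returns [[(420, (5))]]
= [[(380, (5))], [(400, (5))], [(420, (5))]]

Answer: 3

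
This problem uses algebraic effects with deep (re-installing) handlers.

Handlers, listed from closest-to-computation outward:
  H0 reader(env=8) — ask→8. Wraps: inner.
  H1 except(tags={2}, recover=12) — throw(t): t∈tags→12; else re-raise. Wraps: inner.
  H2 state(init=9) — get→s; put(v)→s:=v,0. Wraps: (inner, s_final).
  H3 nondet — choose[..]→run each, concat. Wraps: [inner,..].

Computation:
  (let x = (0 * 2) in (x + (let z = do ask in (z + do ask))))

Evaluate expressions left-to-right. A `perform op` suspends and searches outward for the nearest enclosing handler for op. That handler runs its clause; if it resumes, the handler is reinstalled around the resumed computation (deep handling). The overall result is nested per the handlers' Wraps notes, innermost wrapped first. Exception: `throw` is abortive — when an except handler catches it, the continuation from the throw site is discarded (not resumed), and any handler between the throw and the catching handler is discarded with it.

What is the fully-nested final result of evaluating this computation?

Evaluation trace:
ask @ H0 ⇒ 8
ask @ H0 ⇒ 8
H0 returns 16
H1 returns 16
H2 returns (16, 9)
H3 returns [(16, 9)]
= [(16, 9)]

Answer: [(16, 9)]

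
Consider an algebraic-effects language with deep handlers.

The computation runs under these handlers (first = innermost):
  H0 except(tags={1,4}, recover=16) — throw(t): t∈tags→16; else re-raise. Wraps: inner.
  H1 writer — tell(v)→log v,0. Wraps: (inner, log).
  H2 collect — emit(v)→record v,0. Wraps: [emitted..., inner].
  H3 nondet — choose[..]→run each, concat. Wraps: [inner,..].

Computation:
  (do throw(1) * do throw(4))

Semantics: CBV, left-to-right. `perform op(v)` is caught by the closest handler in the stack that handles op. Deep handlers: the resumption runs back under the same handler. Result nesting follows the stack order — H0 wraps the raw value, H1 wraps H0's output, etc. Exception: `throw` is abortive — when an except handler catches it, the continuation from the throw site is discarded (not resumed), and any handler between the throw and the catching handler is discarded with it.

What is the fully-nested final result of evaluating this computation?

Evaluation trace:
throw(1) @ H0 caught ⇒ 16
H1 returns (16, ())
H2 returns [(16, ())]
H3 returns [[(16, ())]]
= [[(16, ())]]

Answer: [[(16, ())]]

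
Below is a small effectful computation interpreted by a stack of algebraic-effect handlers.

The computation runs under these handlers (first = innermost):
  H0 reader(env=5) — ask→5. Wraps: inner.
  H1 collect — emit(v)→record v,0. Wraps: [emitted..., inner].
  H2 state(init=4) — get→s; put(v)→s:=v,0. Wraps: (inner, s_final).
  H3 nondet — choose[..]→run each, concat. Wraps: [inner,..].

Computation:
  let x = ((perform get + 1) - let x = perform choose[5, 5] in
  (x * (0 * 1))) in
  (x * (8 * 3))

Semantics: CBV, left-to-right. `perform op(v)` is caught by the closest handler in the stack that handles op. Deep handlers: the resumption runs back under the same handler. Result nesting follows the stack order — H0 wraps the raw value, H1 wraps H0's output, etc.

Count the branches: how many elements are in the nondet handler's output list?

Answer: 2

Evaluation trace:
get @ H2 ⇒ 4
choose[5, 5] @ H3
  branch[0] choose=5:
    H0 returns 120
    H1 returns [120]
    H2 returns ([120], 4)
    H3 returns [([120], 4)]
  branch[1] choose=5:
    H0 returns 120
    H1 returns [120]
    H2 returns ([120], 4)
    H3 returns [([120], 4)]
= [([120], 4), ([120], 4)]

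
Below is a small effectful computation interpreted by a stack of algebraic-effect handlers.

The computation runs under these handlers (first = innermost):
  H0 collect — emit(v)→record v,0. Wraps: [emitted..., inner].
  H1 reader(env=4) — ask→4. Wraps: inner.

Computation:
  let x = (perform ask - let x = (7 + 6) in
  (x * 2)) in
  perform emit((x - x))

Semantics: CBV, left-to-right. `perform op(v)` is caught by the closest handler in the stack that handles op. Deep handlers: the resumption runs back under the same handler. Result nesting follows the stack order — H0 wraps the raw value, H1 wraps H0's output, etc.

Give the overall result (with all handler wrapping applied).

Evaluation trace:
ask @ H1 ⇒ 4
emit(0) @ H0 ⇒ out+=0
H0 returns [0, 0]
H1 returns [0, 0]
= [0, 0]

Answer: [0, 0]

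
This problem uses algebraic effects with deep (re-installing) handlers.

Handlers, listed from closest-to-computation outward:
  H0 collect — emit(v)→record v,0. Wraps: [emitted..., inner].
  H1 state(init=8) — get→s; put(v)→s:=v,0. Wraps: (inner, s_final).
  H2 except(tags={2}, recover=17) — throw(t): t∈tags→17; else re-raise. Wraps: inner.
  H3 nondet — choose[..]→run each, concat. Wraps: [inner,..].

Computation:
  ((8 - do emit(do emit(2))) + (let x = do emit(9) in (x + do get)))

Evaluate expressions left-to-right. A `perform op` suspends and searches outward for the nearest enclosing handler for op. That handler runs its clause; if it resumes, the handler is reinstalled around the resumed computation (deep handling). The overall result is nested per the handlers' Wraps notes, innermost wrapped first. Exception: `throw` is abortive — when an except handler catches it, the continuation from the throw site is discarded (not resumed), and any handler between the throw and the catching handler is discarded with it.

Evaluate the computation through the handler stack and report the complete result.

Answer: [([2, 0, 9, 16], 8)]

Evaluation trace:
emit(2) @ H0 ⇒ out+=2
emit(0) @ H0 ⇒ out+=0
emit(9) @ H0 ⇒ out+=9
get @ H1 ⇒ 8
H0 returns [2, 0, 9, 16]
H1 returns ([2, 0, 9, 16], 8)
H2 returns ([2, 0, 9, 16], 8)
H3 returns [([2, 0, 9, 16], 8)]
= [([2, 0, 9, 16], 8)]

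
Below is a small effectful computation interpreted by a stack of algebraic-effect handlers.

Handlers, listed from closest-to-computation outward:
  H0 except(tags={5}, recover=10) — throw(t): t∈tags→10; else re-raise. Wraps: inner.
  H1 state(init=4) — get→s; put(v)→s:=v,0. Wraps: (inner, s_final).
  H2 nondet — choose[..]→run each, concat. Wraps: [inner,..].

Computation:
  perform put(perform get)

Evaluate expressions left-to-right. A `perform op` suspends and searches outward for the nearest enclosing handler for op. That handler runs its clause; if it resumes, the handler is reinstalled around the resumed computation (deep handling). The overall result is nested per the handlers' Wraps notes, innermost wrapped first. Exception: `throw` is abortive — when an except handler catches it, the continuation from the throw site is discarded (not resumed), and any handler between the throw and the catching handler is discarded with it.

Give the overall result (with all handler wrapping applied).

Working:
get @ H1 ⇒ 4
put(4) @ H1 ⇒ s:=4
H0 returns 0
H1 returns (0, 4)
H2 returns [(0, 4)]
= [(0, 4)]

Answer: [(0, 4)]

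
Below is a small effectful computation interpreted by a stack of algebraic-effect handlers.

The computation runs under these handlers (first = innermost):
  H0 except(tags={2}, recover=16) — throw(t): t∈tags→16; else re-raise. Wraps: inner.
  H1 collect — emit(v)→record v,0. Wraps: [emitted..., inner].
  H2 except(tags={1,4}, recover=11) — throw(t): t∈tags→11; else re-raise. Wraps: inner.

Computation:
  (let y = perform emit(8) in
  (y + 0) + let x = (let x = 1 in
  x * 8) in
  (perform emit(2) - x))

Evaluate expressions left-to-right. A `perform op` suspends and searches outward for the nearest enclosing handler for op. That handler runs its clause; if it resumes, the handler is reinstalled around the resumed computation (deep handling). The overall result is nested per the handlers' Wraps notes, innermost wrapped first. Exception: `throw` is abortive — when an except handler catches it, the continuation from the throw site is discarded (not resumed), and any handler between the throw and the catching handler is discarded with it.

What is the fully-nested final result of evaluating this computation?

Working:
emit(8) @ H1 ⇒ out+=8
emit(2) @ H1 ⇒ out+=2
H0 returns -8
H1 returns [8, 2, -8]
H2 returns [8, 2, -8]
= [8, 2, -8]

Answer: [8, 2, -8]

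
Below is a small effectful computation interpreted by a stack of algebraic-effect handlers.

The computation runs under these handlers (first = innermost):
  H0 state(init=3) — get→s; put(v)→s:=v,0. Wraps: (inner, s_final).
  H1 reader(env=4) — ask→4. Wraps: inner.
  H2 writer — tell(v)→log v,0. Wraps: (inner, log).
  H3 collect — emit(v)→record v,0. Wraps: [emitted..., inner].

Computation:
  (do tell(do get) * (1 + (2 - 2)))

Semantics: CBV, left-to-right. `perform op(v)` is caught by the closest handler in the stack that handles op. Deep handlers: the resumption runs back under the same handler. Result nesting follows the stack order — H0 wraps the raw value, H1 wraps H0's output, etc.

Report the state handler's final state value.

Answer: 3

Evaluation trace:
get @ H0 ⇒ 3
tell(3) @ H2 ⇒ log+=3
H0 returns (0, 3)
H1 returns (0, 3)
H2 returns ((0, 3), (3))
H3 returns [((0, 3), (3))]
= [((0, 3), (3))]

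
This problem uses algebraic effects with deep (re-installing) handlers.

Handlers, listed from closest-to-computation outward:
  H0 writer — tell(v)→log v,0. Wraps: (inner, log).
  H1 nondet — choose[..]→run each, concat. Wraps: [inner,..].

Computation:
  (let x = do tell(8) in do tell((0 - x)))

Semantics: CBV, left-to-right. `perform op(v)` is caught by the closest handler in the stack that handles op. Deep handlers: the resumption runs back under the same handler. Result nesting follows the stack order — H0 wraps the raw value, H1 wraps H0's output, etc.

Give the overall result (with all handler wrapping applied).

Answer: [(0, (8, 0))]

Evaluation trace:
tell(8) @ H0 ⇒ log+=8
tell(0) @ H0 ⇒ log+=0
H0 returns (0, (8, 0))
H1 returns [(0, (8, 0))]
= [(0, (8, 0))]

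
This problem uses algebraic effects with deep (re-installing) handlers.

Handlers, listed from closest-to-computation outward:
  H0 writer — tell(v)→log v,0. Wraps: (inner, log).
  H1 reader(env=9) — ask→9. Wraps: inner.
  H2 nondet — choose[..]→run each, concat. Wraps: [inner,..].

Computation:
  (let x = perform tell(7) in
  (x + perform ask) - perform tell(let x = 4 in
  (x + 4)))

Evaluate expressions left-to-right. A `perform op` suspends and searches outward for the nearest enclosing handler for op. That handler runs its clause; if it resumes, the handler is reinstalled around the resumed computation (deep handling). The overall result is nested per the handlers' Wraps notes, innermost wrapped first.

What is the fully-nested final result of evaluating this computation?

Answer: [(9, (7, 8))]

Evaluation trace:
tell(7) @ H0 ⇒ log+=7
ask @ H1 ⇒ 9
tell(8) @ H0 ⇒ log+=8
H0 returns (9, (7, 8))
H1 returns (9, (7, 8))
H2 returns [(9, (7, 8))]
= [(9, (7, 8))]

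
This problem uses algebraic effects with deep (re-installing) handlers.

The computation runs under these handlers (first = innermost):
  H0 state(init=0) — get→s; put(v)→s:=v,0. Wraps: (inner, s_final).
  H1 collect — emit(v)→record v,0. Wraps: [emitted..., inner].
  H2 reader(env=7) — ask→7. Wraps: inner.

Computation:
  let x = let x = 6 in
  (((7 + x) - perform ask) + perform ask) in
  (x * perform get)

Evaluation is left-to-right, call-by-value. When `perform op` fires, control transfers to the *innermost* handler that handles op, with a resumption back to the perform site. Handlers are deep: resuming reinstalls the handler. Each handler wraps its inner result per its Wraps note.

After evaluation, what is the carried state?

Step-by-step:
ask @ H2 ⇒ 7
ask @ H2 ⇒ 7
get @ H0 ⇒ 0
H0 returns (0, 0)
H1 returns [(0, 0)]
H2 returns [(0, 0)]
= [(0, 0)]

Answer: 0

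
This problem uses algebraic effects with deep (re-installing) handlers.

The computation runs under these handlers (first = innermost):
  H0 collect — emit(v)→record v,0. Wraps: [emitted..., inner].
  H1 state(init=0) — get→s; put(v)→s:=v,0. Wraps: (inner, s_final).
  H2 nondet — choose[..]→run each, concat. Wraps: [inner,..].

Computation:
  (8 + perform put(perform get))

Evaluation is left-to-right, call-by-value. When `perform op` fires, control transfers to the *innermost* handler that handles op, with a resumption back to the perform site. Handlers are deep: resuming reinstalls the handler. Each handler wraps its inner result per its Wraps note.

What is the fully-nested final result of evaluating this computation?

Working:
get @ H1 ⇒ 0
put(0) @ H1 ⇒ s:=0
H0 returns [8]
H1 returns ([8], 0)
H2 returns [([8], 0)]
= [([8], 0)]

Answer: [([8], 0)]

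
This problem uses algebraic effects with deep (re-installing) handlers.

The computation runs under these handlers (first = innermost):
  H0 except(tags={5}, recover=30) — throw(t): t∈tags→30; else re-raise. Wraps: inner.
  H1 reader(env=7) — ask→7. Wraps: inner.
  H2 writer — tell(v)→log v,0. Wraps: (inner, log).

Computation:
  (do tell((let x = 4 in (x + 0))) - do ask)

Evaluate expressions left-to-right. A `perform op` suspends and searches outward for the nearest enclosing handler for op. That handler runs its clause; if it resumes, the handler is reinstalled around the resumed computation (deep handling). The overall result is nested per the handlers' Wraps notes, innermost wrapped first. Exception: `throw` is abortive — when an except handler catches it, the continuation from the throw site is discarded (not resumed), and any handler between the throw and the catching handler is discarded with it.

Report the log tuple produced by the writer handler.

Answer: (4)

Working:
tell(4) @ H2 ⇒ log+=4
ask @ H1 ⇒ 7
H0 returns -7
H1 returns -7
H2 returns (-7, (4))
= (-7, (4))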